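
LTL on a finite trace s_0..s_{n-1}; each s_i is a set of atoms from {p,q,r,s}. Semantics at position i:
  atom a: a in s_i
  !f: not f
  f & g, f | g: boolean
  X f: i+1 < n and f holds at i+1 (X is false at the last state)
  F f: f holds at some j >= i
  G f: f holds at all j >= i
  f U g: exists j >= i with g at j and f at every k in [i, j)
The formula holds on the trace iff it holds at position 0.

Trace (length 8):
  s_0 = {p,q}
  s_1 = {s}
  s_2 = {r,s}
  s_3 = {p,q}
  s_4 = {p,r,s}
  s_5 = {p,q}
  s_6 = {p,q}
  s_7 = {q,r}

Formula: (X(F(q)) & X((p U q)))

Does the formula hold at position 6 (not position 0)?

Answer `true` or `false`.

s_0={p,q}: (X(F(q)) & X((p U q)))=False X(F(q))=True F(q)=True q=True X((p U q))=False (p U q)=True p=True
s_1={s}: (X(F(q)) & X((p U q)))=False X(F(q))=True F(q)=True q=False X((p U q))=False (p U q)=False p=False
s_2={r,s}: (X(F(q)) & X((p U q)))=True X(F(q))=True F(q)=True q=False X((p U q))=True (p U q)=False p=False
s_3={p,q}: (X(F(q)) & X((p U q)))=True X(F(q))=True F(q)=True q=True X((p U q))=True (p U q)=True p=True
s_4={p,r,s}: (X(F(q)) & X((p U q)))=True X(F(q))=True F(q)=True q=False X((p U q))=True (p U q)=True p=True
s_5={p,q}: (X(F(q)) & X((p U q)))=True X(F(q))=True F(q)=True q=True X((p U q))=True (p U q)=True p=True
s_6={p,q}: (X(F(q)) & X((p U q)))=True X(F(q))=True F(q)=True q=True X((p U q))=True (p U q)=True p=True
s_7={q,r}: (X(F(q)) & X((p U q)))=False X(F(q))=False F(q)=True q=True X((p U q))=False (p U q)=True p=False
Evaluating at position 6: result = True

Answer: true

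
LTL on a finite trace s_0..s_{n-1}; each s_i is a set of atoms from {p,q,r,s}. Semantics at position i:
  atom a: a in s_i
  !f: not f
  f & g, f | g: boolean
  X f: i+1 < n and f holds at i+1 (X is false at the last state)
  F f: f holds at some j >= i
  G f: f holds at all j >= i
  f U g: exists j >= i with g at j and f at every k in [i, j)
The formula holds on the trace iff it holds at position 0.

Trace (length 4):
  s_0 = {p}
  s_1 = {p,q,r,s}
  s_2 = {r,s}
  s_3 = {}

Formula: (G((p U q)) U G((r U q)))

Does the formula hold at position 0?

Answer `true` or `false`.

s_0={p}: (G((p U q)) U G((r U q)))=False G((p U q))=False (p U q)=True p=True q=False G((r U q))=False (r U q)=False r=False
s_1={p,q,r,s}: (G((p U q)) U G((r U q)))=False G((p U q))=False (p U q)=True p=True q=True G((r U q))=False (r U q)=True r=True
s_2={r,s}: (G((p U q)) U G((r U q)))=False G((p U q))=False (p U q)=False p=False q=False G((r U q))=False (r U q)=False r=True
s_3={}: (G((p U q)) U G((r U q)))=False G((p U q))=False (p U q)=False p=False q=False G((r U q))=False (r U q)=False r=False

Answer: false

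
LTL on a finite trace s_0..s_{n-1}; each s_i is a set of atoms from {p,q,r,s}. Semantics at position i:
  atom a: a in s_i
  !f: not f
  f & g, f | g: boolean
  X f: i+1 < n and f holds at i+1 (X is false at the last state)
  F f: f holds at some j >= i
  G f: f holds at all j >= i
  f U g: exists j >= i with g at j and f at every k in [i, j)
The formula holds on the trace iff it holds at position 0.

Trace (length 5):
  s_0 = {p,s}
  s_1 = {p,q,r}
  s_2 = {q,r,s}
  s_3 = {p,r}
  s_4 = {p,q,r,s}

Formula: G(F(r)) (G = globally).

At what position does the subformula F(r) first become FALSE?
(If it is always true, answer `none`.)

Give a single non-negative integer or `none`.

Answer: none

Derivation:
s_0={p,s}: F(r)=True r=False
s_1={p,q,r}: F(r)=True r=True
s_2={q,r,s}: F(r)=True r=True
s_3={p,r}: F(r)=True r=True
s_4={p,q,r,s}: F(r)=True r=True
G(F(r)) holds globally = True
No violation — formula holds at every position.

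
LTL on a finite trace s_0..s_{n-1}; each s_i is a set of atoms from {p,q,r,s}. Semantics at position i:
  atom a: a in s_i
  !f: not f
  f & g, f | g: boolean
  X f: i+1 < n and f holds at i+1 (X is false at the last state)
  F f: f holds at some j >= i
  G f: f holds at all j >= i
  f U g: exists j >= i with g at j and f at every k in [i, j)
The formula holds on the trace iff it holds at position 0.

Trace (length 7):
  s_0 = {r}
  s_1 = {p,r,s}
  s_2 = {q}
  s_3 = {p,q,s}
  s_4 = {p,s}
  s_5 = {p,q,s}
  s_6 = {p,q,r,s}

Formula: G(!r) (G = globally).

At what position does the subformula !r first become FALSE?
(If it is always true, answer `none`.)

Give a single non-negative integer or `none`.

Answer: 0

Derivation:
s_0={r}: !r=False r=True
s_1={p,r,s}: !r=False r=True
s_2={q}: !r=True r=False
s_3={p,q,s}: !r=True r=False
s_4={p,s}: !r=True r=False
s_5={p,q,s}: !r=True r=False
s_6={p,q,r,s}: !r=False r=True
G(!r) holds globally = False
First violation at position 0.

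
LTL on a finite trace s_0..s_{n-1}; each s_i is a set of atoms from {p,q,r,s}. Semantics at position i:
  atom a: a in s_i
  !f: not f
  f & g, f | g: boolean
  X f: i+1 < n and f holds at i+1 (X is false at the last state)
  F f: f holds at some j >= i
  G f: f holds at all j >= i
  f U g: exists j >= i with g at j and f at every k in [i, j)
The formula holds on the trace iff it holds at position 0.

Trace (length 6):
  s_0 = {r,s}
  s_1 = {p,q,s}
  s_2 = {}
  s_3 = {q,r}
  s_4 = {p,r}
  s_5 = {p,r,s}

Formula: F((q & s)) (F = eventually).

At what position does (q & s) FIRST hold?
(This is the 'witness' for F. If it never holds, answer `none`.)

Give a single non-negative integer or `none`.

s_0={r,s}: (q & s)=False q=False s=True
s_1={p,q,s}: (q & s)=True q=True s=True
s_2={}: (q & s)=False q=False s=False
s_3={q,r}: (q & s)=False q=True s=False
s_4={p,r}: (q & s)=False q=False s=False
s_5={p,r,s}: (q & s)=False q=False s=True
F((q & s)) holds; first witness at position 1.

Answer: 1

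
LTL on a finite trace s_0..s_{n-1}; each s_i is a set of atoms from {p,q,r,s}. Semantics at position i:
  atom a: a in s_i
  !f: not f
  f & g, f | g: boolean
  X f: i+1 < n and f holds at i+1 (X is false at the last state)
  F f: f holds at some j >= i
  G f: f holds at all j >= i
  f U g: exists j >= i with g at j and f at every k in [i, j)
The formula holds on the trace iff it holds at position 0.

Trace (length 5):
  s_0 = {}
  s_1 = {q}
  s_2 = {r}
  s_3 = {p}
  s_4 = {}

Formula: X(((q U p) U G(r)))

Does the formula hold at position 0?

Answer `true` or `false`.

Answer: false

Derivation:
s_0={}: X(((q U p) U G(r)))=False ((q U p) U G(r))=False (q U p)=False q=False p=False G(r)=False r=False
s_1={q}: X(((q U p) U G(r)))=False ((q U p) U G(r))=False (q U p)=False q=True p=False G(r)=False r=False
s_2={r}: X(((q U p) U G(r)))=False ((q U p) U G(r))=False (q U p)=False q=False p=False G(r)=False r=True
s_3={p}: X(((q U p) U G(r)))=False ((q U p) U G(r))=False (q U p)=True q=False p=True G(r)=False r=False
s_4={}: X(((q U p) U G(r)))=False ((q U p) U G(r))=False (q U p)=False q=False p=False G(r)=False r=False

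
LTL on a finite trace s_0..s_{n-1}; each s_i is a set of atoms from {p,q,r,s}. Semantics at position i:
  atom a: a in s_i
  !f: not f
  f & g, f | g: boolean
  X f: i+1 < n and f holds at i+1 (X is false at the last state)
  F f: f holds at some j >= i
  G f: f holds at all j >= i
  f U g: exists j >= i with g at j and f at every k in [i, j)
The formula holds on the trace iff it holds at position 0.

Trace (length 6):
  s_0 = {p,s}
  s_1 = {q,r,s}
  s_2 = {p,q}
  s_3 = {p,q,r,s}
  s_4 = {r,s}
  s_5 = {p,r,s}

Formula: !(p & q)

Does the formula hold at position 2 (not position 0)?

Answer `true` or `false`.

s_0={p,s}: !(p & q)=True (p & q)=False p=True q=False
s_1={q,r,s}: !(p & q)=True (p & q)=False p=False q=True
s_2={p,q}: !(p & q)=False (p & q)=True p=True q=True
s_3={p,q,r,s}: !(p & q)=False (p & q)=True p=True q=True
s_4={r,s}: !(p & q)=True (p & q)=False p=False q=False
s_5={p,r,s}: !(p & q)=True (p & q)=False p=True q=False
Evaluating at position 2: result = False

Answer: false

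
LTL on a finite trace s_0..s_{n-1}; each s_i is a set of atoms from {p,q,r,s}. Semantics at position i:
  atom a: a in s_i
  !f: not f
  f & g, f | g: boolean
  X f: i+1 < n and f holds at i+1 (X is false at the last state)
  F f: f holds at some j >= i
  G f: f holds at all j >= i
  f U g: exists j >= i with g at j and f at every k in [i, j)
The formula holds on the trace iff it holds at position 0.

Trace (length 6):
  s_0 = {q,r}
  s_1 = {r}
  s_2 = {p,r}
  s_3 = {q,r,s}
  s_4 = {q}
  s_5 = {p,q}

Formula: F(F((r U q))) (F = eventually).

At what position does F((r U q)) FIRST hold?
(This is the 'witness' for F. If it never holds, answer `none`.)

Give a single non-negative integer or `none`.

Answer: 0

Derivation:
s_0={q,r}: F((r U q))=True (r U q)=True r=True q=True
s_1={r}: F((r U q))=True (r U q)=True r=True q=False
s_2={p,r}: F((r U q))=True (r U q)=True r=True q=False
s_3={q,r,s}: F((r U q))=True (r U q)=True r=True q=True
s_4={q}: F((r U q))=True (r U q)=True r=False q=True
s_5={p,q}: F((r U q))=True (r U q)=True r=False q=True
F(F((r U q))) holds; first witness at position 0.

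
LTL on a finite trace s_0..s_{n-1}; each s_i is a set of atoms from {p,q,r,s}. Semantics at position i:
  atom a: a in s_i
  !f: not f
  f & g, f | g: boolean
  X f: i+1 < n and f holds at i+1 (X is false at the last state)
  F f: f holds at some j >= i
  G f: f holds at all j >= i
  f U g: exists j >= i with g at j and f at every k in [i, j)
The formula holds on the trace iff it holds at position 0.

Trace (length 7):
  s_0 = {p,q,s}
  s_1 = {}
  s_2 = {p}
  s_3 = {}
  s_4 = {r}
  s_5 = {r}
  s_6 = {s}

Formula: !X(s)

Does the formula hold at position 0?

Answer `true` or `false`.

s_0={p,q,s}: !X(s)=True X(s)=False s=True
s_1={}: !X(s)=True X(s)=False s=False
s_2={p}: !X(s)=True X(s)=False s=False
s_3={}: !X(s)=True X(s)=False s=False
s_4={r}: !X(s)=True X(s)=False s=False
s_5={r}: !X(s)=False X(s)=True s=False
s_6={s}: !X(s)=True X(s)=False s=True

Answer: true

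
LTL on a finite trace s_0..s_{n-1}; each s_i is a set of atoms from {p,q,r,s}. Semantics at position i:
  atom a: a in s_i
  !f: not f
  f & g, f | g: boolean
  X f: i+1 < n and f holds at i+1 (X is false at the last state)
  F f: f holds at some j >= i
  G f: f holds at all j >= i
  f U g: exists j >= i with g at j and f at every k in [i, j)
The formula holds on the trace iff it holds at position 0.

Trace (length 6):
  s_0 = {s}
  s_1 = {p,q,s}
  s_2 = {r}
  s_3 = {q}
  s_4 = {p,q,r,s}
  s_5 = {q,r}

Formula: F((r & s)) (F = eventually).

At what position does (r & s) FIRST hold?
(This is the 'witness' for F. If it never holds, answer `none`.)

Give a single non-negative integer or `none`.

s_0={s}: (r & s)=False r=False s=True
s_1={p,q,s}: (r & s)=False r=False s=True
s_2={r}: (r & s)=False r=True s=False
s_3={q}: (r & s)=False r=False s=False
s_4={p,q,r,s}: (r & s)=True r=True s=True
s_5={q,r}: (r & s)=False r=True s=False
F((r & s)) holds; first witness at position 4.

Answer: 4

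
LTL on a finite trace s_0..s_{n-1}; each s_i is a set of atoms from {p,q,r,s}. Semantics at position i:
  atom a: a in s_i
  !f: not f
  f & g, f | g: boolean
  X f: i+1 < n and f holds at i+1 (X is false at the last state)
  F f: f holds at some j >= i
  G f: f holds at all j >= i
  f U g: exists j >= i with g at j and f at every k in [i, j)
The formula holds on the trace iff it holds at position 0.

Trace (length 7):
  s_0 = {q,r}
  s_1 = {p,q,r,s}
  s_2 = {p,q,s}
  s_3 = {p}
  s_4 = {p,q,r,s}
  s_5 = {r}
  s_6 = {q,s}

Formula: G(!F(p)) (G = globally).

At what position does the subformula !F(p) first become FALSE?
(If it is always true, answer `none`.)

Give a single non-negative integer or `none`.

s_0={q,r}: !F(p)=False F(p)=True p=False
s_1={p,q,r,s}: !F(p)=False F(p)=True p=True
s_2={p,q,s}: !F(p)=False F(p)=True p=True
s_3={p}: !F(p)=False F(p)=True p=True
s_4={p,q,r,s}: !F(p)=False F(p)=True p=True
s_5={r}: !F(p)=True F(p)=False p=False
s_6={q,s}: !F(p)=True F(p)=False p=False
G(!F(p)) holds globally = False
First violation at position 0.

Answer: 0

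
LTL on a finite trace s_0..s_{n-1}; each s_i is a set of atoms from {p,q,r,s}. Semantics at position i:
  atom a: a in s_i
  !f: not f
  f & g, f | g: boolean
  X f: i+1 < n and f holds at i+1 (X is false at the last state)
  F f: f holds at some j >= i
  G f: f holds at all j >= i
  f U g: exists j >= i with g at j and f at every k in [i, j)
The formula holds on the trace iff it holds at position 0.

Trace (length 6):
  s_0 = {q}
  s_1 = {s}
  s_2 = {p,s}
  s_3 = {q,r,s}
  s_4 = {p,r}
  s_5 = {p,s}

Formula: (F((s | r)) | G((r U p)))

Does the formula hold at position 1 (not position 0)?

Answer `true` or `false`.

Answer: true

Derivation:
s_0={q}: (F((s | r)) | G((r U p)))=True F((s | r))=True (s | r)=False s=False r=False G((r U p))=False (r U p)=False p=False
s_1={s}: (F((s | r)) | G((r U p)))=True F((s | r))=True (s | r)=True s=True r=False G((r U p))=False (r U p)=False p=False
s_2={p,s}: (F((s | r)) | G((r U p)))=True F((s | r))=True (s | r)=True s=True r=False G((r U p))=True (r U p)=True p=True
s_3={q,r,s}: (F((s | r)) | G((r U p)))=True F((s | r))=True (s | r)=True s=True r=True G((r U p))=True (r U p)=True p=False
s_4={p,r}: (F((s | r)) | G((r U p)))=True F((s | r))=True (s | r)=True s=False r=True G((r U p))=True (r U p)=True p=True
s_5={p,s}: (F((s | r)) | G((r U p)))=True F((s | r))=True (s | r)=True s=True r=False G((r U p))=True (r U p)=True p=True
Evaluating at position 1: result = True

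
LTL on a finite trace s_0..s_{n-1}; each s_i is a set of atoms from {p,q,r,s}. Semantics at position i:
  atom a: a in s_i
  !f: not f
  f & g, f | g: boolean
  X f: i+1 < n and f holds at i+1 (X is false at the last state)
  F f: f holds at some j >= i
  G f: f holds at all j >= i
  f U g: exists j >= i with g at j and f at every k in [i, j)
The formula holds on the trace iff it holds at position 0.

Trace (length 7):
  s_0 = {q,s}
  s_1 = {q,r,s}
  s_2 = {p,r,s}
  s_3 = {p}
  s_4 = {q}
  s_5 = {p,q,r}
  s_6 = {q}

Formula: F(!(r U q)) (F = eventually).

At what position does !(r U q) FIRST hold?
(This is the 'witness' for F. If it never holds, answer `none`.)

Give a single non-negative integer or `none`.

Answer: 2

Derivation:
s_0={q,s}: !(r U q)=False (r U q)=True r=False q=True
s_1={q,r,s}: !(r U q)=False (r U q)=True r=True q=True
s_2={p,r,s}: !(r U q)=True (r U q)=False r=True q=False
s_3={p}: !(r U q)=True (r U q)=False r=False q=False
s_4={q}: !(r U q)=False (r U q)=True r=False q=True
s_5={p,q,r}: !(r U q)=False (r U q)=True r=True q=True
s_6={q}: !(r U q)=False (r U q)=True r=False q=True
F(!(r U q)) holds; first witness at position 2.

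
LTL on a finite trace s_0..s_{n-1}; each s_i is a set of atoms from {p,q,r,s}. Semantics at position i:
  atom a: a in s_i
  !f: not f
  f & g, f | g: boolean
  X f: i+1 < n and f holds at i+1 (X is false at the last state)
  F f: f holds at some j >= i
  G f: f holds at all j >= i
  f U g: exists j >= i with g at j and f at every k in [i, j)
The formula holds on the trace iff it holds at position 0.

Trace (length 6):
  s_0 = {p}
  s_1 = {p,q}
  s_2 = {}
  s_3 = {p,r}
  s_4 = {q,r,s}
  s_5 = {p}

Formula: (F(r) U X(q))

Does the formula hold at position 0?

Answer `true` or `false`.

Answer: true

Derivation:
s_0={p}: (F(r) U X(q))=True F(r)=True r=False X(q)=True q=False
s_1={p,q}: (F(r) U X(q))=True F(r)=True r=False X(q)=False q=True
s_2={}: (F(r) U X(q))=True F(r)=True r=False X(q)=False q=False
s_3={p,r}: (F(r) U X(q))=True F(r)=True r=True X(q)=True q=False
s_4={q,r,s}: (F(r) U X(q))=False F(r)=True r=True X(q)=False q=True
s_5={p}: (F(r) U X(q))=False F(r)=False r=False X(q)=False q=False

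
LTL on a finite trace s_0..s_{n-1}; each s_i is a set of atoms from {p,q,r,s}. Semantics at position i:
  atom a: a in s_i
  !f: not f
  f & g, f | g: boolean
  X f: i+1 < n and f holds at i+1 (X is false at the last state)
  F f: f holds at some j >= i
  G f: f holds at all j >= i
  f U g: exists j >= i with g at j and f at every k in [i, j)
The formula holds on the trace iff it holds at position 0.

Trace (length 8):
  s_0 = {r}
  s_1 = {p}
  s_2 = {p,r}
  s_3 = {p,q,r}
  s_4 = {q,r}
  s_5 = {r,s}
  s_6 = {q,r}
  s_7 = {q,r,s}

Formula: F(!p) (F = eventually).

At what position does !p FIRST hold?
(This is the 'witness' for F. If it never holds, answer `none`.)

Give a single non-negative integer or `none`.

s_0={r}: !p=True p=False
s_1={p}: !p=False p=True
s_2={p,r}: !p=False p=True
s_3={p,q,r}: !p=False p=True
s_4={q,r}: !p=True p=False
s_5={r,s}: !p=True p=False
s_6={q,r}: !p=True p=False
s_7={q,r,s}: !p=True p=False
F(!p) holds; first witness at position 0.

Answer: 0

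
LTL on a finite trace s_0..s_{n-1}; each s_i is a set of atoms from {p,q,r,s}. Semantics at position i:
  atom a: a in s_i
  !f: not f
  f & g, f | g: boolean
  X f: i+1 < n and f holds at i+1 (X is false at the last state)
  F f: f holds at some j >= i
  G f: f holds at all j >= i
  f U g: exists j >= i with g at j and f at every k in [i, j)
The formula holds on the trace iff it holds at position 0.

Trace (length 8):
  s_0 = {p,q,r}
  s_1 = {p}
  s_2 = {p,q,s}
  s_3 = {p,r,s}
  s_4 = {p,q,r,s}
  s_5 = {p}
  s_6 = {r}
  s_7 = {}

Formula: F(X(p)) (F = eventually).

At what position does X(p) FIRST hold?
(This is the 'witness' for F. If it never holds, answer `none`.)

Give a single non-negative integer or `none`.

s_0={p,q,r}: X(p)=True p=True
s_1={p}: X(p)=True p=True
s_2={p,q,s}: X(p)=True p=True
s_3={p,r,s}: X(p)=True p=True
s_4={p,q,r,s}: X(p)=True p=True
s_5={p}: X(p)=False p=True
s_6={r}: X(p)=False p=False
s_7={}: X(p)=False p=False
F(X(p)) holds; first witness at position 0.

Answer: 0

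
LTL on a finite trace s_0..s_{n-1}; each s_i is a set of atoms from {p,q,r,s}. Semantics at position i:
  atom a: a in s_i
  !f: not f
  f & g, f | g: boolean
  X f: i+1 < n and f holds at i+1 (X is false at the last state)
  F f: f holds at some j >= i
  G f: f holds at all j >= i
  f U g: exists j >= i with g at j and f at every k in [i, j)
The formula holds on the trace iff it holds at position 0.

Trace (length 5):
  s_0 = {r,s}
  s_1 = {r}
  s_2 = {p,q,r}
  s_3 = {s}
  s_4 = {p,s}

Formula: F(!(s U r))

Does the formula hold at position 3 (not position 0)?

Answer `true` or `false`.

s_0={r,s}: F(!(s U r))=True !(s U r)=False (s U r)=True s=True r=True
s_1={r}: F(!(s U r))=True !(s U r)=False (s U r)=True s=False r=True
s_2={p,q,r}: F(!(s U r))=True !(s U r)=False (s U r)=True s=False r=True
s_3={s}: F(!(s U r))=True !(s U r)=True (s U r)=False s=True r=False
s_4={p,s}: F(!(s U r))=True !(s U r)=True (s U r)=False s=True r=False
Evaluating at position 3: result = True

Answer: true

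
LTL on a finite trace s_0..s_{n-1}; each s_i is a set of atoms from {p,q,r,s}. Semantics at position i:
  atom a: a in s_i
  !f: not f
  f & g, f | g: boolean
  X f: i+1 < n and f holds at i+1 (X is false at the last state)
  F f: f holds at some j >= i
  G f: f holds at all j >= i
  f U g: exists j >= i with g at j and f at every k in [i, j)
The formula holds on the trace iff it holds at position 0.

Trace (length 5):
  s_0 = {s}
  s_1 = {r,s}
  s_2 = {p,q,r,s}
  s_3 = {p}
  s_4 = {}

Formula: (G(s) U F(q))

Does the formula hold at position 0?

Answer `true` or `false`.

Answer: true

Derivation:
s_0={s}: (G(s) U F(q))=True G(s)=False s=True F(q)=True q=False
s_1={r,s}: (G(s) U F(q))=True G(s)=False s=True F(q)=True q=False
s_2={p,q,r,s}: (G(s) U F(q))=True G(s)=False s=True F(q)=True q=True
s_3={p}: (G(s) U F(q))=False G(s)=False s=False F(q)=False q=False
s_4={}: (G(s) U F(q))=False G(s)=False s=False F(q)=False q=False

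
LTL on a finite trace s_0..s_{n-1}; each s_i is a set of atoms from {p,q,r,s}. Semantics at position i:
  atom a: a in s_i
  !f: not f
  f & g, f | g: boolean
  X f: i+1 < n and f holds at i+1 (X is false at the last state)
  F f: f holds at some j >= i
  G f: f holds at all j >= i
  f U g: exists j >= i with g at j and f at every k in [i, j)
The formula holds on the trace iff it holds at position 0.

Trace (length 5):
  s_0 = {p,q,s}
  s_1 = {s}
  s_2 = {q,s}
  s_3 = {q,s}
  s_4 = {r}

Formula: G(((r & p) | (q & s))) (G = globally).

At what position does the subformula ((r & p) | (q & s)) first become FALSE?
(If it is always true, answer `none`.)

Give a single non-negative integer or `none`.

Answer: 1

Derivation:
s_0={p,q,s}: ((r & p) | (q & s))=True (r & p)=False r=False p=True (q & s)=True q=True s=True
s_1={s}: ((r & p) | (q & s))=False (r & p)=False r=False p=False (q & s)=False q=False s=True
s_2={q,s}: ((r & p) | (q & s))=True (r & p)=False r=False p=False (q & s)=True q=True s=True
s_3={q,s}: ((r & p) | (q & s))=True (r & p)=False r=False p=False (q & s)=True q=True s=True
s_4={r}: ((r & p) | (q & s))=False (r & p)=False r=True p=False (q & s)=False q=False s=False
G(((r & p) | (q & s))) holds globally = False
First violation at position 1.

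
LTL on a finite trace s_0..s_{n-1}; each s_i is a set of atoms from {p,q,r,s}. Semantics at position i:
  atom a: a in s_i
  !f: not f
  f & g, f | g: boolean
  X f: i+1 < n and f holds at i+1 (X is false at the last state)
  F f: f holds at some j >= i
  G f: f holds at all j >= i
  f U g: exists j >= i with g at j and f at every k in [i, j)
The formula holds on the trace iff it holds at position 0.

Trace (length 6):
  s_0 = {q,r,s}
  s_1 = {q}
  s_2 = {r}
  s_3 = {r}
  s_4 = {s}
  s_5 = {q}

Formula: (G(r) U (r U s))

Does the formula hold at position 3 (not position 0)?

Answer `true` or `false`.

s_0={q,r,s}: (G(r) U (r U s))=True G(r)=False r=True (r U s)=True s=True
s_1={q}: (G(r) U (r U s))=False G(r)=False r=False (r U s)=False s=False
s_2={r}: (G(r) U (r U s))=True G(r)=False r=True (r U s)=True s=False
s_3={r}: (G(r) U (r U s))=True G(r)=False r=True (r U s)=True s=False
s_4={s}: (G(r) U (r U s))=True G(r)=False r=False (r U s)=True s=True
s_5={q}: (G(r) U (r U s))=False G(r)=False r=False (r U s)=False s=False
Evaluating at position 3: result = True

Answer: true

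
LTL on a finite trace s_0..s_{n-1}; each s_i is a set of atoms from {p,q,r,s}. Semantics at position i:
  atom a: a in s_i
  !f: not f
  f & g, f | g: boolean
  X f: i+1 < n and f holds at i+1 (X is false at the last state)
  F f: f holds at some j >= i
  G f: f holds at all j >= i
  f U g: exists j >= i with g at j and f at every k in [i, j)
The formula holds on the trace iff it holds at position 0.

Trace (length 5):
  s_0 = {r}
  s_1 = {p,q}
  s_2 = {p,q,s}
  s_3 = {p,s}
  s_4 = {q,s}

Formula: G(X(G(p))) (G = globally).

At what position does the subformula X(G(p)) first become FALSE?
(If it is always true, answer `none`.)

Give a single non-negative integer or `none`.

s_0={r}: X(G(p))=False G(p)=False p=False
s_1={p,q}: X(G(p))=False G(p)=False p=True
s_2={p,q,s}: X(G(p))=False G(p)=False p=True
s_3={p,s}: X(G(p))=False G(p)=False p=True
s_4={q,s}: X(G(p))=False G(p)=False p=False
G(X(G(p))) holds globally = False
First violation at position 0.

Answer: 0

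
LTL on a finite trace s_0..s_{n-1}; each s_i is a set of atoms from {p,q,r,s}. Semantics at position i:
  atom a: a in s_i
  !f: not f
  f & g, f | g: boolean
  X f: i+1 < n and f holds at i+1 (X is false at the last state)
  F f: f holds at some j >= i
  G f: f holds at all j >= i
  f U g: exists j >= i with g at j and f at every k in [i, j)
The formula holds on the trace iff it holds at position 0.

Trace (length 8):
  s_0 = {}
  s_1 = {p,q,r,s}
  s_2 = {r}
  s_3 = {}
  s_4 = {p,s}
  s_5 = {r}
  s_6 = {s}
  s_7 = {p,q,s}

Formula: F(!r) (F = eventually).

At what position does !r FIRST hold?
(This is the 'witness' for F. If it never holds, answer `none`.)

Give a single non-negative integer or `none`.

Answer: 0

Derivation:
s_0={}: !r=True r=False
s_1={p,q,r,s}: !r=False r=True
s_2={r}: !r=False r=True
s_3={}: !r=True r=False
s_4={p,s}: !r=True r=False
s_5={r}: !r=False r=True
s_6={s}: !r=True r=False
s_7={p,q,s}: !r=True r=False
F(!r) holds; first witness at position 0.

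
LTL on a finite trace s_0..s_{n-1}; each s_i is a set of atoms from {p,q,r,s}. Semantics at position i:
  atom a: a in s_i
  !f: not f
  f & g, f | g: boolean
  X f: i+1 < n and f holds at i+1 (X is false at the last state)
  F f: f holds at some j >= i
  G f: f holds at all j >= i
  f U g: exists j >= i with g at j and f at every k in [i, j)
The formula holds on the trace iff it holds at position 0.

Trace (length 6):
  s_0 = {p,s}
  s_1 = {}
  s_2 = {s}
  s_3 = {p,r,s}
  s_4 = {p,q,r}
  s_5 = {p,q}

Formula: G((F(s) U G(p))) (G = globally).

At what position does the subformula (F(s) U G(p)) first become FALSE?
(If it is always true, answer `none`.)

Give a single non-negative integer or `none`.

s_0={p,s}: (F(s) U G(p))=True F(s)=True s=True G(p)=False p=True
s_1={}: (F(s) U G(p))=True F(s)=True s=False G(p)=False p=False
s_2={s}: (F(s) U G(p))=True F(s)=True s=True G(p)=False p=False
s_3={p,r,s}: (F(s) U G(p))=True F(s)=True s=True G(p)=True p=True
s_4={p,q,r}: (F(s) U G(p))=True F(s)=False s=False G(p)=True p=True
s_5={p,q}: (F(s) U G(p))=True F(s)=False s=False G(p)=True p=True
G((F(s) U G(p))) holds globally = True
No violation — formula holds at every position.

Answer: none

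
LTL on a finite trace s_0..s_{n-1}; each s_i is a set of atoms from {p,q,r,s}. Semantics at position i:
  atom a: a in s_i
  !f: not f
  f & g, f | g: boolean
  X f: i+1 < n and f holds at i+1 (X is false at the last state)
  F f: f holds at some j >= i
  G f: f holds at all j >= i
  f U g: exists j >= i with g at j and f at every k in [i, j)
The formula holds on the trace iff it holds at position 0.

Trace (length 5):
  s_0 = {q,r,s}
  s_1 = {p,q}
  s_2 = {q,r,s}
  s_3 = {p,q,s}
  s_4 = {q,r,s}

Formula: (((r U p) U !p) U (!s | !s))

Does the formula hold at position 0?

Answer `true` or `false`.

s_0={q,r,s}: (((r U p) U !p) U (!s | !s))=True ((r U p) U !p)=True (r U p)=True r=True p=False !p=True (!s | !s)=False !s=False s=True
s_1={p,q}: (((r U p) U !p) U (!s | !s))=True ((r U p) U !p)=True (r U p)=True r=False p=True !p=False (!s | !s)=True !s=True s=False
s_2={q,r,s}: (((r U p) U !p) U (!s | !s))=False ((r U p) U !p)=True (r U p)=True r=True p=False !p=True (!s | !s)=False !s=False s=True
s_3={p,q,s}: (((r U p) U !p) U (!s | !s))=False ((r U p) U !p)=True (r U p)=True r=False p=True !p=False (!s | !s)=False !s=False s=True
s_4={q,r,s}: (((r U p) U !p) U (!s | !s))=False ((r U p) U !p)=True (r U p)=False r=True p=False !p=True (!s | !s)=False !s=False s=True

Answer: true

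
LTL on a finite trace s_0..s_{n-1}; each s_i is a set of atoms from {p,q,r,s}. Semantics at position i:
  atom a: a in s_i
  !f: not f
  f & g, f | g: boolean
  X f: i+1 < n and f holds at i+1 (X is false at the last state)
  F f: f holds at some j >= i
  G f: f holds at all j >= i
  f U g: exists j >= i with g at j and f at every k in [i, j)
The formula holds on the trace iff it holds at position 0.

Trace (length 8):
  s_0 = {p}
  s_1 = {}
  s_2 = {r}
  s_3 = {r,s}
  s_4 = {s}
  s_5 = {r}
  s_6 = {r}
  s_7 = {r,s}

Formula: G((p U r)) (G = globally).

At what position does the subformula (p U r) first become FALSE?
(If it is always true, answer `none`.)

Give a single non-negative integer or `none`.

Answer: 0

Derivation:
s_0={p}: (p U r)=False p=True r=False
s_1={}: (p U r)=False p=False r=False
s_2={r}: (p U r)=True p=False r=True
s_3={r,s}: (p U r)=True p=False r=True
s_4={s}: (p U r)=False p=False r=False
s_5={r}: (p U r)=True p=False r=True
s_6={r}: (p U r)=True p=False r=True
s_7={r,s}: (p U r)=True p=False r=True
G((p U r)) holds globally = False
First violation at position 0.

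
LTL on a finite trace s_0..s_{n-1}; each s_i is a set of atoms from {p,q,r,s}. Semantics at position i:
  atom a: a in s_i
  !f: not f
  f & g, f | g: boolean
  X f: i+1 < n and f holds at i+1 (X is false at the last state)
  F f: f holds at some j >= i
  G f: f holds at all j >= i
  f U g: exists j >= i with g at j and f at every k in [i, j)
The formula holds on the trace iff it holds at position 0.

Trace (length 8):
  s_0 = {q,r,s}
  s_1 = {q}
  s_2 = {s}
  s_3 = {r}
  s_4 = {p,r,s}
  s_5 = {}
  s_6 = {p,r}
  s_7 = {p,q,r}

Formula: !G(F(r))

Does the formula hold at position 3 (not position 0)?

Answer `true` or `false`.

Answer: false

Derivation:
s_0={q,r,s}: !G(F(r))=False G(F(r))=True F(r)=True r=True
s_1={q}: !G(F(r))=False G(F(r))=True F(r)=True r=False
s_2={s}: !G(F(r))=False G(F(r))=True F(r)=True r=False
s_3={r}: !G(F(r))=False G(F(r))=True F(r)=True r=True
s_4={p,r,s}: !G(F(r))=False G(F(r))=True F(r)=True r=True
s_5={}: !G(F(r))=False G(F(r))=True F(r)=True r=False
s_6={p,r}: !G(F(r))=False G(F(r))=True F(r)=True r=True
s_7={p,q,r}: !G(F(r))=False G(F(r))=True F(r)=True r=True
Evaluating at position 3: result = False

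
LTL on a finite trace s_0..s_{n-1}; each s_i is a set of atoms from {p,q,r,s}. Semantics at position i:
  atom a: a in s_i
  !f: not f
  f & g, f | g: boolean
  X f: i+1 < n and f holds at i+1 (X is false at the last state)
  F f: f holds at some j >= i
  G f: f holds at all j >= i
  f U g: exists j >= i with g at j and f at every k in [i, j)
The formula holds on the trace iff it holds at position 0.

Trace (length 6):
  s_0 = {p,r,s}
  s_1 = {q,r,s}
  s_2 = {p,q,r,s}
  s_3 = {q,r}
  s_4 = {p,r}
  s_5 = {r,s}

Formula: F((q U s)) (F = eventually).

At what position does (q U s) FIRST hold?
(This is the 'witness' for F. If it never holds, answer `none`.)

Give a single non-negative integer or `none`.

Answer: 0

Derivation:
s_0={p,r,s}: (q U s)=True q=False s=True
s_1={q,r,s}: (q U s)=True q=True s=True
s_2={p,q,r,s}: (q U s)=True q=True s=True
s_3={q,r}: (q U s)=False q=True s=False
s_4={p,r}: (q U s)=False q=False s=False
s_5={r,s}: (q U s)=True q=False s=True
F((q U s)) holds; first witness at position 0.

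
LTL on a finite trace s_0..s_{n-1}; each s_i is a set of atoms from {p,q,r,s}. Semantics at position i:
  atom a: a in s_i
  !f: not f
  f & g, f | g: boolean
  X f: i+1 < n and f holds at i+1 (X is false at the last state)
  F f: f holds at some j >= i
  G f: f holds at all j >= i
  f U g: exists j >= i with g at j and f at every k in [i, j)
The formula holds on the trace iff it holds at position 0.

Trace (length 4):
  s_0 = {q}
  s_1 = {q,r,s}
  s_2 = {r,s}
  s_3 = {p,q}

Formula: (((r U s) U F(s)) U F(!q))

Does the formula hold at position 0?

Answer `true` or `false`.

Answer: true

Derivation:
s_0={q}: (((r U s) U F(s)) U F(!q))=True ((r U s) U F(s))=True (r U s)=False r=False s=False F(s)=True F(!q)=True !q=False q=True
s_1={q,r,s}: (((r U s) U F(s)) U F(!q))=True ((r U s) U F(s))=True (r U s)=True r=True s=True F(s)=True F(!q)=True !q=False q=True
s_2={r,s}: (((r U s) U F(s)) U F(!q))=True ((r U s) U F(s))=True (r U s)=True r=True s=True F(s)=True F(!q)=True !q=True q=False
s_3={p,q}: (((r U s) U F(s)) U F(!q))=False ((r U s) U F(s))=False (r U s)=False r=False s=False F(s)=False F(!q)=False !q=False q=True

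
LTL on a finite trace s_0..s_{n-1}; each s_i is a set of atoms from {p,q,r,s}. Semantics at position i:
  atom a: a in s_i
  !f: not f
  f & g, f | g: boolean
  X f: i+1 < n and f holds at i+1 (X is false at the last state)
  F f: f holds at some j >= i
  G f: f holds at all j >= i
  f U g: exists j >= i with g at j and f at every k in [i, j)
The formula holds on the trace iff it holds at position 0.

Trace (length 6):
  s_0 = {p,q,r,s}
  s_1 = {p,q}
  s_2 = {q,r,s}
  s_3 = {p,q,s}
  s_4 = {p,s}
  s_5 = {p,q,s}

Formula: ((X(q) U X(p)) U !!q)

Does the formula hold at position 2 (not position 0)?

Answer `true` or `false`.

Answer: true

Derivation:
s_0={p,q,r,s}: ((X(q) U X(p)) U !!q)=True (X(q) U X(p))=True X(q)=True q=True X(p)=True p=True !!q=True !q=False
s_1={p,q}: ((X(q) U X(p)) U !!q)=True (X(q) U X(p))=True X(q)=True q=True X(p)=False p=True !!q=True !q=False
s_2={q,r,s}: ((X(q) U X(p)) U !!q)=True (X(q) U X(p))=True X(q)=True q=True X(p)=True p=False !!q=True !q=False
s_3={p,q,s}: ((X(q) U X(p)) U !!q)=True (X(q) U X(p))=True X(q)=False q=True X(p)=True p=True !!q=True !q=False
s_4={p,s}: ((X(q) U X(p)) U !!q)=True (X(q) U X(p))=True X(q)=True q=False X(p)=True p=True !!q=False !q=True
s_5={p,q,s}: ((X(q) U X(p)) U !!q)=True (X(q) U X(p))=False X(q)=False q=True X(p)=False p=True !!q=True !q=False
Evaluating at position 2: result = True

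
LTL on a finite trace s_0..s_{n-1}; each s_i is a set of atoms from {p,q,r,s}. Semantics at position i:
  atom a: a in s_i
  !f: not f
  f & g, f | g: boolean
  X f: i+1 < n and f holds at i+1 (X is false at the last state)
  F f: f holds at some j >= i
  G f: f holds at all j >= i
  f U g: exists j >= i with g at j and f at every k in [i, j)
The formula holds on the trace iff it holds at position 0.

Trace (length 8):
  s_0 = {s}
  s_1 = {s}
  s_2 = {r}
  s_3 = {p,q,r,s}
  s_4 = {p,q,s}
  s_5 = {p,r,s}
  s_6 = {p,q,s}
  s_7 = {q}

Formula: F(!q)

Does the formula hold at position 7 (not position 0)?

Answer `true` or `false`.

s_0={s}: F(!q)=True !q=True q=False
s_1={s}: F(!q)=True !q=True q=False
s_2={r}: F(!q)=True !q=True q=False
s_3={p,q,r,s}: F(!q)=True !q=False q=True
s_4={p,q,s}: F(!q)=True !q=False q=True
s_5={p,r,s}: F(!q)=True !q=True q=False
s_6={p,q,s}: F(!q)=False !q=False q=True
s_7={q}: F(!q)=False !q=False q=True
Evaluating at position 7: result = False

Answer: false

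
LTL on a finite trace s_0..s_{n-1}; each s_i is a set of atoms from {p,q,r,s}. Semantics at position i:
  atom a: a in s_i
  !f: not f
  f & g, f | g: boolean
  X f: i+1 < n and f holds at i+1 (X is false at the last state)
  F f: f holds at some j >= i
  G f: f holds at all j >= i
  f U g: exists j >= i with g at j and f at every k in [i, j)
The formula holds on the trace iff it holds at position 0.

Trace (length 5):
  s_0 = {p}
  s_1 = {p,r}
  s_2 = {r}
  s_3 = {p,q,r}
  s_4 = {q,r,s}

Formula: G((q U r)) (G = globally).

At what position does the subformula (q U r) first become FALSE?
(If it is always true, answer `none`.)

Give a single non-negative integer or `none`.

s_0={p}: (q U r)=False q=False r=False
s_1={p,r}: (q U r)=True q=False r=True
s_2={r}: (q U r)=True q=False r=True
s_3={p,q,r}: (q U r)=True q=True r=True
s_4={q,r,s}: (q U r)=True q=True r=True
G((q U r)) holds globally = False
First violation at position 0.

Answer: 0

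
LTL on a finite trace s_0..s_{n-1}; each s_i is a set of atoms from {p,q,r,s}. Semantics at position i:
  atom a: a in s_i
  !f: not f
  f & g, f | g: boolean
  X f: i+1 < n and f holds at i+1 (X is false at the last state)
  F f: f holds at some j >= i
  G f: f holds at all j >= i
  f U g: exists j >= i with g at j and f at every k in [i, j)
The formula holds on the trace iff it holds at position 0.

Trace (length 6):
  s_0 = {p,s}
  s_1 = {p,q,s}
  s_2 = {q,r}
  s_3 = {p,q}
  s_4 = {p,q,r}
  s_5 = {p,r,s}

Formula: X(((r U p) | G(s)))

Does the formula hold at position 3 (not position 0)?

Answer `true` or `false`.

Answer: true

Derivation:
s_0={p,s}: X(((r U p) | G(s)))=True ((r U p) | G(s))=True (r U p)=True r=False p=True G(s)=False s=True
s_1={p,q,s}: X(((r U p) | G(s)))=True ((r U p) | G(s))=True (r U p)=True r=False p=True G(s)=False s=True
s_2={q,r}: X(((r U p) | G(s)))=True ((r U p) | G(s))=True (r U p)=True r=True p=False G(s)=False s=False
s_3={p,q}: X(((r U p) | G(s)))=True ((r U p) | G(s))=True (r U p)=True r=False p=True G(s)=False s=False
s_4={p,q,r}: X(((r U p) | G(s)))=True ((r U p) | G(s))=True (r U p)=True r=True p=True G(s)=False s=False
s_5={p,r,s}: X(((r U p) | G(s)))=False ((r U p) | G(s))=True (r U p)=True r=True p=True G(s)=True s=True
Evaluating at position 3: result = True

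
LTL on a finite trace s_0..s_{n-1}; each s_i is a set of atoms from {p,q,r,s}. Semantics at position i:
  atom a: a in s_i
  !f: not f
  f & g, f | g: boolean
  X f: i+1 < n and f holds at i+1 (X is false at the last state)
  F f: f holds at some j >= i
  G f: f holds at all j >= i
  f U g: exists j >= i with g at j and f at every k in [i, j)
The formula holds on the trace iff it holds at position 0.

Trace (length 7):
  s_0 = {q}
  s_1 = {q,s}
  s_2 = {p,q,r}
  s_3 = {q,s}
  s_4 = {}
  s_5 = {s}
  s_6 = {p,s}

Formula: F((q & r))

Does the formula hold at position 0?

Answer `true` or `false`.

Answer: true

Derivation:
s_0={q}: F((q & r))=True (q & r)=False q=True r=False
s_1={q,s}: F((q & r))=True (q & r)=False q=True r=False
s_2={p,q,r}: F((q & r))=True (q & r)=True q=True r=True
s_3={q,s}: F((q & r))=False (q & r)=False q=True r=False
s_4={}: F((q & r))=False (q & r)=False q=False r=False
s_5={s}: F((q & r))=False (q & r)=False q=False r=False
s_6={p,s}: F((q & r))=False (q & r)=False q=False r=False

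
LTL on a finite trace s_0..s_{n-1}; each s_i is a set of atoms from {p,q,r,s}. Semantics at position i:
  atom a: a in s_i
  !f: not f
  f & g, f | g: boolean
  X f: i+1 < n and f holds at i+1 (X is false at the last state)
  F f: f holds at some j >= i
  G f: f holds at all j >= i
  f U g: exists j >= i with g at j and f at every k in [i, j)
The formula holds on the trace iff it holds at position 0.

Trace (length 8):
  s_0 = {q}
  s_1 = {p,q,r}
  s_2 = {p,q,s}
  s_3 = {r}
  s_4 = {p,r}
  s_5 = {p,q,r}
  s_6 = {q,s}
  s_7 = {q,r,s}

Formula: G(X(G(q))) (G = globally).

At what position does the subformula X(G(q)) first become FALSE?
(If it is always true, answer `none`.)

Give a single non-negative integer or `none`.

s_0={q}: X(G(q))=False G(q)=False q=True
s_1={p,q,r}: X(G(q))=False G(q)=False q=True
s_2={p,q,s}: X(G(q))=False G(q)=False q=True
s_3={r}: X(G(q))=False G(q)=False q=False
s_4={p,r}: X(G(q))=True G(q)=False q=False
s_5={p,q,r}: X(G(q))=True G(q)=True q=True
s_6={q,s}: X(G(q))=True G(q)=True q=True
s_7={q,r,s}: X(G(q))=False G(q)=True q=True
G(X(G(q))) holds globally = False
First violation at position 0.

Answer: 0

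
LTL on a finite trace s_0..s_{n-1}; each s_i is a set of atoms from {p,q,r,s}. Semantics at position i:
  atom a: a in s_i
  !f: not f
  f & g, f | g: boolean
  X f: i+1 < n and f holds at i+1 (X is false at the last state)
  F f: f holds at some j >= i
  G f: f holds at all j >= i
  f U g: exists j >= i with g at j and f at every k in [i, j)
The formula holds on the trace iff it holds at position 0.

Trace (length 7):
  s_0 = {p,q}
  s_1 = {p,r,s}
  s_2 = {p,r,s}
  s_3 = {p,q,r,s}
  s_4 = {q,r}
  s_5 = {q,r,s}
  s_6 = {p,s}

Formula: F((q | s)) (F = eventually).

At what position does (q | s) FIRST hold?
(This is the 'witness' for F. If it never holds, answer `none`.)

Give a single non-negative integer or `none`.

Answer: 0

Derivation:
s_0={p,q}: (q | s)=True q=True s=False
s_1={p,r,s}: (q | s)=True q=False s=True
s_2={p,r,s}: (q | s)=True q=False s=True
s_3={p,q,r,s}: (q | s)=True q=True s=True
s_4={q,r}: (q | s)=True q=True s=False
s_5={q,r,s}: (q | s)=True q=True s=True
s_6={p,s}: (q | s)=True q=False s=True
F((q | s)) holds; first witness at position 0.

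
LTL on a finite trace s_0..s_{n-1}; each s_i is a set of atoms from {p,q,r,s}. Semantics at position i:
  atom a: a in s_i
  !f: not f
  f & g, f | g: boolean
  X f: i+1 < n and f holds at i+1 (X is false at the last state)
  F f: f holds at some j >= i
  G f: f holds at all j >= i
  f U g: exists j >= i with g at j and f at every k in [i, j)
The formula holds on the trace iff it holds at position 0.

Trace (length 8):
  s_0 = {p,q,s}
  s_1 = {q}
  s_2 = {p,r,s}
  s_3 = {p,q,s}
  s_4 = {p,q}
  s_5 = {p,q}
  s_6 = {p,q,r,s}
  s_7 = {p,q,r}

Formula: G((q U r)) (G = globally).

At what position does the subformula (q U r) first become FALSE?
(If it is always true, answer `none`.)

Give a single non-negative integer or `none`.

s_0={p,q,s}: (q U r)=True q=True r=False
s_1={q}: (q U r)=True q=True r=False
s_2={p,r,s}: (q U r)=True q=False r=True
s_3={p,q,s}: (q U r)=True q=True r=False
s_4={p,q}: (q U r)=True q=True r=False
s_5={p,q}: (q U r)=True q=True r=False
s_6={p,q,r,s}: (q U r)=True q=True r=True
s_7={p,q,r}: (q U r)=True q=True r=True
G((q U r)) holds globally = True
No violation — formula holds at every position.

Answer: none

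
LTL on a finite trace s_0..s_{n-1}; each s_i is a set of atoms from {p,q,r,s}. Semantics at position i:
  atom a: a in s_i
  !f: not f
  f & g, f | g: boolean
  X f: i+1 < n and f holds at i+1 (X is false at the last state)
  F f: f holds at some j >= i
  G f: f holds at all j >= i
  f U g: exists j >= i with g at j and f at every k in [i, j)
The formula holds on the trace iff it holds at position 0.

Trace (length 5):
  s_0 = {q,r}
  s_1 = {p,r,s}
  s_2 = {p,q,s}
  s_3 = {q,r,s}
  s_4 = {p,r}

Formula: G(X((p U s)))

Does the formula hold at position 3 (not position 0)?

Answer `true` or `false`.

s_0={q,r}: G(X((p U s)))=False X((p U s))=True (p U s)=False p=False s=False
s_1={p,r,s}: G(X((p U s)))=False X((p U s))=True (p U s)=True p=True s=True
s_2={p,q,s}: G(X((p U s)))=False X((p U s))=True (p U s)=True p=True s=True
s_3={q,r,s}: G(X((p U s)))=False X((p U s))=False (p U s)=True p=False s=True
s_4={p,r}: G(X((p U s)))=False X((p U s))=False (p U s)=False p=True s=False
Evaluating at position 3: result = False

Answer: false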